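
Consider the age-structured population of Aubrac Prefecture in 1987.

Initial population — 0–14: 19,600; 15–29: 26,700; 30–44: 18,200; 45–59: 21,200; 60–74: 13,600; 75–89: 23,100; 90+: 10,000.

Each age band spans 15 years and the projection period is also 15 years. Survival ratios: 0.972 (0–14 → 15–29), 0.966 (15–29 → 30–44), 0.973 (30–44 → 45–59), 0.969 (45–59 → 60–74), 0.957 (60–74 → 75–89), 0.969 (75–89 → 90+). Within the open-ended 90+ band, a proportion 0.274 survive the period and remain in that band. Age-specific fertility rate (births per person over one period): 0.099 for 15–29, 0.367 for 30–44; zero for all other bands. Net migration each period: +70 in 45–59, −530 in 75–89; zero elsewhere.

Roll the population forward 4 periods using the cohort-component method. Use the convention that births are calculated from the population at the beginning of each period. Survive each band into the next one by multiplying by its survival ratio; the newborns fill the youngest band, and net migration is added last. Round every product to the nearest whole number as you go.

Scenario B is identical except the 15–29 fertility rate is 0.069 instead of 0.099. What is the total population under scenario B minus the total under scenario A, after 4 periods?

[period 1]
Births: 26700 × 0.099 = 2643, 18200 × 0.367 = 6679 → 9322
15–29: 19600 × 0.972 = 19051
30–44: 26700 × 0.966 = 25792
45–59: 18200 × 0.973 = 17709
60–74: 21200 × 0.969 = 20543
75–89: 13600 × 0.957 = 13015
90+: 23100 × 0.969 + 10000 × 0.274 = 22384 + 2740 = 25124
Net migration: 45–59 + 70 → 17779; 75–89 − 530 → 12485
End of period: [9322, 19051, 25792, 17779, 20543, 12485, 25124]
[period 2]
Births: 19051 × 0.099 = 1886, 25792 × 0.367 = 9466 → 11352
15–29: 9322 × 0.972 = 9061
30–44: 19051 × 0.966 = 18403
45–59: 25792 × 0.973 = 25096
60–74: 17779 × 0.969 = 17228
75–89: 20543 × 0.957 = 19660
90+: 12485 × 0.969 + 25124 × 0.274 = 12098 + 6884 = 18982
Net migration: 45–59 + 70 → 25166; 75–89 − 530 → 19130
End of period: [11352, 9061, 18403, 25166, 17228, 19130, 18982]
[period 3]
Births: 9061 × 0.099 = 897, 18403 × 0.367 = 6754 → 7651
15–29: 11352 × 0.972 = 11034
30–44: 9061 × 0.966 = 8753
45–59: 18403 × 0.973 = 17906
60–74: 25166 × 0.969 = 24386
75–89: 17228 × 0.957 = 16487
90+: 19130 × 0.969 + 18982 × 0.274 = 18537 + 5201 = 23738
Net migration: 45–59 + 70 → 17976; 75–89 − 530 → 15957
End of period: [7651, 11034, 8753, 17976, 24386, 15957, 23738]
[period 4]
Births: 11034 × 0.099 = 1092, 8753 × 0.367 = 3212 → 4304
15–29: 7651 × 0.972 = 7437
30–44: 11034 × 0.966 = 10659
45–59: 8753 × 0.973 = 8517
60–74: 17976 × 0.969 = 17419
75–89: 24386 × 0.957 = 23337
90+: 15957 × 0.969 + 23738 × 0.274 = 15462 + 6504 = 21966
Net migration: 45–59 + 70 → 8587; 75–89 − 530 → 22807
End of period: [4304, 7437, 10659, 8587, 17419, 22807, 21966]
Scenario A total after 4 periods: 93179
Scenario B projection —
[period 1]
Births: 26700 × 0.069 = 1842, 18200 × 0.367 = 6679 → 8521
15–29: 19600 × 0.972 = 19051
30–44: 26700 × 0.966 = 25792
45–59: 18200 × 0.973 = 17709
60–74: 21200 × 0.969 = 20543
75–89: 13600 × 0.957 = 13015
90+: 23100 × 0.969 + 10000 × 0.274 = 22384 + 2740 = 25124
Net migration: 45–59 + 70 → 17779; 75–89 − 530 → 12485
End of period: [8521, 19051, 25792, 17779, 20543, 12485, 25124]
[period 2]
Births: 19051 × 0.069 = 1315, 25792 × 0.367 = 9466 → 10781
15–29: 8521 × 0.972 = 8282
30–44: 19051 × 0.966 = 18403
45–59: 25792 × 0.973 = 25096
60–74: 17779 × 0.969 = 17228
75–89: 20543 × 0.957 = 19660
90+: 12485 × 0.969 + 25124 × 0.274 = 12098 + 6884 = 18982
Net migration: 45–59 + 70 → 25166; 75–89 − 530 → 19130
End of period: [10781, 8282, 18403, 25166, 17228, 19130, 18982]
[period 3]
Births: 8282 × 0.069 = 571, 18403 × 0.367 = 6754 → 7325
15–29: 10781 × 0.972 = 10479
30–44: 8282 × 0.966 = 8000
45–59: 18403 × 0.973 = 17906
60–74: 25166 × 0.969 = 24386
75–89: 17228 × 0.957 = 16487
90+: 19130 × 0.969 + 18982 × 0.274 = 18537 + 5201 = 23738
Net migration: 45–59 + 70 → 17976; 75–89 − 530 → 15957
End of period: [7325, 10479, 8000, 17976, 24386, 15957, 23738]
[period 4]
Births: 10479 × 0.069 = 723, 8000 × 0.367 = 2936 → 3659
15–29: 7325 × 0.972 = 7120
30–44: 10479 × 0.966 = 10123
45–59: 8000 × 0.973 = 7784
60–74: 17976 × 0.969 = 17419
75–89: 24386 × 0.957 = 23337
90+: 15957 × 0.969 + 23738 × 0.274 = 15462 + 6504 = 21966
Net migration: 45–59 + 70 → 7854; 75–89 − 530 → 22807
End of period: [3659, 7120, 10123, 7854, 17419, 22807, 21966]
Scenario B total after 4 periods: 90948
Difference B − A = 90948 − 93179 = -2231

-2231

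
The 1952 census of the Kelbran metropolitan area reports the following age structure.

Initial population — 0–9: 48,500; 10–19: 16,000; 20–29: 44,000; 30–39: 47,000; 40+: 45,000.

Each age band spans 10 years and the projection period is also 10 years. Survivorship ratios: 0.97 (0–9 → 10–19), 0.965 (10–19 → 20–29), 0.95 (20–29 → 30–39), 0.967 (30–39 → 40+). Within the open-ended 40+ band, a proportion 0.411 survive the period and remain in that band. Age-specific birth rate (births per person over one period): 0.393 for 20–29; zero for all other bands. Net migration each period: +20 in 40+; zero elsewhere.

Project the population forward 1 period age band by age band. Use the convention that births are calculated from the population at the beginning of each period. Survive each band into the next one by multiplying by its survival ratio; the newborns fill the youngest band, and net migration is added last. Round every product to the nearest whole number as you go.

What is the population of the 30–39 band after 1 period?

Let group 1 be 0–9 through group 5 = 40+.
— Period 1 —
Births: 44000 × 0.393 = 17292
Group 2: 48500 × 0.97 = 47045
Group 3: 16000 × 0.965 = 15440
Group 4: 44000 × 0.95 = 41800
Group 5: 47000 × 0.967 + 45000 × 0.411 = 45449 + 18495 = 63944
Net migration: Group 5 + 20 → 63964
End of period: [17292, 47045, 15440, 41800, 63964]

41800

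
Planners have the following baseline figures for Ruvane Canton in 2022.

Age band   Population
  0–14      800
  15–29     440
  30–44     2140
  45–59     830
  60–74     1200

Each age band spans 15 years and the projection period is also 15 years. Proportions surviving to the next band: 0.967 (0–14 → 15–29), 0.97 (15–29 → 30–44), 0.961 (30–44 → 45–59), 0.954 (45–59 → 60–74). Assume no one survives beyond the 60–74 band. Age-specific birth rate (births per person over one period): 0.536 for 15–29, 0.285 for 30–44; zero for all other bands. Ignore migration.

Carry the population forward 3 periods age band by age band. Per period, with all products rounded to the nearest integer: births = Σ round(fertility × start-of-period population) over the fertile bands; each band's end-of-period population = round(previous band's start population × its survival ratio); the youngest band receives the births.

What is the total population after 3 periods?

(Groups numbered youngest = 1 to oldest = 5.)
— Period 1 —
Births: 440 × 0.536 = 236  |  2140 × 0.285 = 610 ⇒ total 846
Group 2: 800 × 0.967 = 774
Group 3: 440 × 0.97 = 427
Group 4: 2140 × 0.961 = 2057
Group 5: 830 × 0.954 = 792
End of period: [846, 774, 427, 2057, 792]
— Period 2 —
Births: 774 × 0.536 = 415  |  427 × 0.285 = 122 ⇒ total 537
Group 2: 846 × 0.967 = 818
Group 3: 774 × 0.97 = 751
Group 4: 427 × 0.961 = 410
Group 5: 2057 × 0.954 = 1962
End of period: [537, 818, 751, 410, 1962]
— Period 3 —
Births: 818 × 0.536 = 438  |  751 × 0.285 = 214 ⇒ total 652
Group 2: 537 × 0.967 = 519
Group 3: 818 × 0.97 = 793
Group 4: 751 × 0.961 = 722
Group 5: 410 × 0.954 = 391
End of period: [652, 519, 793, 722, 391]
Total after period 3: 652 + 519 + 793 + 722 + 391 = 3077

3077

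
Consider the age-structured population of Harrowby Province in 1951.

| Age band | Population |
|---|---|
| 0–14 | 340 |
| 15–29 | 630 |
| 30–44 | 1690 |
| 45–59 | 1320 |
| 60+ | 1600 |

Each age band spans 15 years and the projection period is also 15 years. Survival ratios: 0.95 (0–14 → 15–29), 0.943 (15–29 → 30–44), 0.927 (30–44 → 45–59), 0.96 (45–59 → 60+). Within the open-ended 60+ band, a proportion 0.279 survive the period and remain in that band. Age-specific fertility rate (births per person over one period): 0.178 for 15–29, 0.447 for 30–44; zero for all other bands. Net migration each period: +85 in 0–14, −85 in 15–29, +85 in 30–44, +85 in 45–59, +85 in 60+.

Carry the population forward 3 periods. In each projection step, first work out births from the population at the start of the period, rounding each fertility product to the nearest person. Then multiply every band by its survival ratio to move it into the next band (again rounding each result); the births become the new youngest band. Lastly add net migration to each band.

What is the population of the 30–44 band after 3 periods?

Numbering the groups 1..5 from youngest to oldest:
Period 1:
Births: 630 × 0.178 = 112  |  1690 × 0.447 = 755 → 867
Group 2: 340 × 0.95 = 323
Group 3: 630 × 0.943 = 594
Group 4: 1690 × 0.927 = 1567
Group 5: 1320 × 0.96 + 1600 × 0.279 = 1267 + 446 = 1713
Net migration: Group 1 + 85 → 952; Group 2 − 85 → 238; Group 3 + 85 → 679; Group 4 + 85 → 1652; Group 5 + 85 → 1798
Population now: 0–14=952, 15–29=238, 30–44=679, 45–59=1652, 60+=1798
Period 2:
Births: 238 × 0.178 = 42  |  679 × 0.447 = 304 → 346
Group 2: 952 × 0.95 = 904
Group 3: 238 × 0.943 = 224
Group 4: 679 × 0.927 = 629
Group 5: 1652 × 0.96 + 1798 × 0.279 = 1586 + 502 = 2088
Net migration: Group 1 + 85 → 431; Group 2 − 85 → 819; Group 3 + 85 → 309; Group 4 + 85 → 714; Group 5 + 85 → 2173
Population now: 0–14=431, 15–29=819, 30–44=309, 45–59=714, 60+=2173
Period 3:
Births: 819 × 0.178 = 146  |  309 × 0.447 = 138 → 284
Group 2: 431 × 0.95 = 409
Group 3: 819 × 0.943 = 772
Group 4: 309 × 0.927 = 286
Group 5: 714 × 0.96 + 2173 × 0.279 = 685 + 606 = 1291
Net migration: Group 1 + 85 → 369; Group 2 − 85 → 324; Group 3 + 85 → 857; Group 4 + 85 → 371; Group 5 + 85 → 1376
Population now: 0–14=369, 15–29=324, 30–44=857, 45–59=371, 60+=1376

857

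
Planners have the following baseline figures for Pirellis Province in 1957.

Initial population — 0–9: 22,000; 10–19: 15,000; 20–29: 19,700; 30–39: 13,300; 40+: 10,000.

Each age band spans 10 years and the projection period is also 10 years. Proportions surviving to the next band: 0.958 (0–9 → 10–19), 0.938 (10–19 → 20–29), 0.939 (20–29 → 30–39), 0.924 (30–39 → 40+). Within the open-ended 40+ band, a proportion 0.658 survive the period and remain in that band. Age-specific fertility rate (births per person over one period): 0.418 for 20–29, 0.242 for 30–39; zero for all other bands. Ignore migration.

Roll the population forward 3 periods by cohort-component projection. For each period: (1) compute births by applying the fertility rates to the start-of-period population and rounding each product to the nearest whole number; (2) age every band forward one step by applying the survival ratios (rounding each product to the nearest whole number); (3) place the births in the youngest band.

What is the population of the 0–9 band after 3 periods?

11460

Let group 1 be 0–9 through group 5 = 40+.
After projecting period 1:
Births: 19700 × 0.418 = 8235  |  13300 × 0.242 = 3219 ⇒ total 11454
Group 2: 22000 × 0.958 = 21076
Group 3: 15000 × 0.938 = 14070
Group 4: 19700 × 0.939 = 18498
Group 5: 13300 × 0.924 + 10000 × 0.658 = 12289 + 6580 = 18869
Population now: 0–9=11454, 10–19=21076, 20–29=14070, 30–39=18498, 40+=18869
After projecting period 2:
Births: 14070 × 0.418 = 5881  |  18498 × 0.242 = 4477 ⇒ total 10358
Group 2: 11454 × 0.958 = 10973
Group 3: 21076 × 0.938 = 19769
Group 4: 14070 × 0.939 = 13212
Group 5: 18498 × 0.924 + 18869 × 0.658 = 17092 + 12416 = 29508
Population now: 0–9=10358, 10–19=10973, 20–29=19769, 30–39=13212, 40+=29508
After projecting period 3:
Births: 19769 × 0.418 = 8263  |  13212 × 0.242 = 3197 ⇒ total 11460
Group 2: 10358 × 0.958 = 9923
Group 3: 10973 × 0.938 = 10293
Group 4: 19769 × 0.939 = 18563
Group 5: 13212 × 0.924 + 29508 × 0.658 = 12208 + 19416 = 31624
Population now: 0–9=11460, 10–19=9923, 20–29=10293, 30–39=18563, 40+=31624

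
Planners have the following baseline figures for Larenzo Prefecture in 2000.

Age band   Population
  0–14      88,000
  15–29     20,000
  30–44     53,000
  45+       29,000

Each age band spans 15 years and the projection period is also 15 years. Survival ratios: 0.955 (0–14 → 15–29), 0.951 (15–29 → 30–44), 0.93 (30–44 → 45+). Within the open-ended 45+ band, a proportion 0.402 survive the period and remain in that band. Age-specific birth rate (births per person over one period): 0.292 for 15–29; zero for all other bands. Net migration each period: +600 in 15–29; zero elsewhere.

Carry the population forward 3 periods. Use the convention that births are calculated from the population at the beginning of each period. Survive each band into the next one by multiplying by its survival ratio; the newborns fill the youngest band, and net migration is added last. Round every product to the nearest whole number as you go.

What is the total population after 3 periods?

Let band 1 be 0–14 through band 4 = 45+.
— Period 1 —
Births: 20000 × 0.292 = 5840
Band 2: 88000 × 0.955 = 84040
Band 3: 20000 × 0.951 = 19020
Band 4: 53000 × 0.93 + 29000 × 0.402 = 49290 + 11658 = 60948
Net migration: Band 2 + 600 → 84640
Population now: 0–14=5840, 15–29=84640, 30–44=19020, 45+=60948
— Period 2 —
Births: 84640 × 0.292 = 24715
Band 2: 5840 × 0.955 = 5577
Band 3: 84640 × 0.951 = 80493
Band 4: 19020 × 0.93 + 60948 × 0.402 = 17689 + 24501 = 42190
Net migration: Band 2 + 600 → 6177
Population now: 0–14=24715, 15–29=6177, 30–44=80493, 45+=42190
— Period 3 —
Births: 6177 × 0.292 = 1804
Band 2: 24715 × 0.955 = 23603
Band 3: 6177 × 0.951 = 5874
Band 4: 80493 × 0.93 + 42190 × 0.402 = 74858 + 16960 = 91818
Net migration: Band 2 + 600 → 24203
Population now: 0–14=1804, 15–29=24203, 30–44=5874, 45+=91818
Total after period 3: 1804 + 24203 + 5874 + 91818 = 123699

123699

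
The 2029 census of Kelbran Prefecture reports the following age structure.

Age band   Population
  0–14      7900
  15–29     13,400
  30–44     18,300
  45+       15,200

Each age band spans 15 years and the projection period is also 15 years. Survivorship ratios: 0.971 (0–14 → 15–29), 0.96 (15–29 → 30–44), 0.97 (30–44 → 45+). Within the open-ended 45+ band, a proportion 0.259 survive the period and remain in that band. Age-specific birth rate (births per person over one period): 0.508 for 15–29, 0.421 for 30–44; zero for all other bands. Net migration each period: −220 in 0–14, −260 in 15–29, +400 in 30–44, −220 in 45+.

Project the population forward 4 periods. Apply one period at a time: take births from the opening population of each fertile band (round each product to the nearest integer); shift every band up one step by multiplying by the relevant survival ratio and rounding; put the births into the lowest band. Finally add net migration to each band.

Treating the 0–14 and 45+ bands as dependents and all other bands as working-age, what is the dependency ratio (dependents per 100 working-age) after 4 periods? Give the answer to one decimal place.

143.1

Period 1.
Births: 13400 * 0.508 = 6807  |  18300 * 0.421 = 7704 — total 14511
15–29: 7900 * 0.971 = 7671
30–44: 13400 * 0.96 = 12864
45+: 18300 * 0.97 + 15200 * 0.259 = 17751 + 3937 = 21688
Net migration: 0–14 − 220 → 14291; 15–29 − 260 → 7411; 30–44 + 400 → 13264; 45+ − 220 → 21468
End of period: [14291, 7411, 13264, 21468]
Period 2.
Births: 7411 * 0.508 = 3765  |  13264 * 0.421 = 5584 — total 9349
15–29: 14291 * 0.971 = 13877
30–44: 7411 * 0.96 = 7115
45+: 13264 * 0.97 + 21468 * 0.259 = 12866 + 5560 = 18426
Net migration: 0–14 − 220 → 9129; 15–29 − 260 → 13617; 30–44 + 400 → 7515; 45+ − 220 → 18206
End of period: [9129, 13617, 7515, 18206]
Period 3.
Births: 13617 * 0.508 = 6917  |  7515 * 0.421 = 3164 — total 10081
15–29: 9129 * 0.971 = 8864
30–44: 13617 * 0.96 = 13072
45+: 7515 * 0.97 + 18206 * 0.259 = 7290 + 4715 = 12005
Net migration: 0–14 − 220 → 9861; 15–29 − 260 → 8604; 30–44 + 400 → 13472; 45+ − 220 → 11785
End of period: [9861, 8604, 13472, 11785]
Period 4.
Births: 8604 * 0.508 = 4371  |  13472 * 0.421 = 5672 — total 10043
15–29: 9861 * 0.971 = 9575
30–44: 8604 * 0.96 = 8260
45+: 13472 * 0.97 + 11785 * 0.259 = 13068 + 3052 = 16120
Net migration: 0–14 − 220 → 9823; 15–29 − 260 → 9315; 30–44 + 400 → 8660; 45+ − 220 → 15900
End of period: [9823, 9315, 8660, 15900]
Dependents (band 0–14 + band 45+) = 9823 + 15900 = 25723; working-age = 17975; ratio = 25723/17975 × 100 = 143.1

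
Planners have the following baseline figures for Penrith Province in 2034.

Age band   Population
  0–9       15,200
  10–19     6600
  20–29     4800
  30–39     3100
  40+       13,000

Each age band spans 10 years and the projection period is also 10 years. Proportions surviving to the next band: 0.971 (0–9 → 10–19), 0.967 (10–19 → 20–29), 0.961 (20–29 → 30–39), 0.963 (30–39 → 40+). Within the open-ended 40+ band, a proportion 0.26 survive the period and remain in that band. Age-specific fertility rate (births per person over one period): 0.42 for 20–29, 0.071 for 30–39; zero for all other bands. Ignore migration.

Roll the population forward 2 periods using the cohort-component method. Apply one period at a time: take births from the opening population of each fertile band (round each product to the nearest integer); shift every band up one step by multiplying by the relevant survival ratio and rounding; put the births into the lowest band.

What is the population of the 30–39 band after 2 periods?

6133

(Groups numbered youngest = 1 to oldest = 5.)
Period 1.
Births: 4800 × 0.42 = 2016 ; 3100 × 0.071 = 220 ⇒ total 2236
Group 2: 15200 × 0.971 = 14759
Group 3: 6600 × 0.967 = 6382
Group 4: 4800 × 0.961 = 4613
Group 5: 3100 × 0.963 + 13000 × 0.26 = 2985 + 3380 = 6365
Giving 2236 / 14759 / 6382 / 4613 / 6365.
Period 2.
Births: 6382 × 0.42 = 2680 ; 4613 × 0.071 = 328 ⇒ total 3008
Group 2: 2236 × 0.971 = 2171
Group 3: 14759 × 0.967 = 14272
Group 4: 6382 × 0.961 = 6133
Group 5: 4613 × 0.963 + 6365 × 0.26 = 4442 + 1655 = 6097
Giving 3008 / 2171 / 14272 / 6133 / 6097.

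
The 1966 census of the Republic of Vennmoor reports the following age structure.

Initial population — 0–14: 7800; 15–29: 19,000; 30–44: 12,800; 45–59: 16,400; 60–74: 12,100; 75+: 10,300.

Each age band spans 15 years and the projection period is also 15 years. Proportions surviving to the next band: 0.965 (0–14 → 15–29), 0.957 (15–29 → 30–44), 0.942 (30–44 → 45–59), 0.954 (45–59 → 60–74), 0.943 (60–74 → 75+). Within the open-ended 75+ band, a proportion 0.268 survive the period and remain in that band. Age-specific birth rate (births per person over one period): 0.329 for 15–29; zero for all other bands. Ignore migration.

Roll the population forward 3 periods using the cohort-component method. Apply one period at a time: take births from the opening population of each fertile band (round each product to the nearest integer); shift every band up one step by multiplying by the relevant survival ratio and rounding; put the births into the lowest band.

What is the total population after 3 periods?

[period 1]
Births: 19000 × 0.329 = 6251
15–29: 7800 × 0.965 = 7527
30–44: 19000 × 0.957 = 18183
45–59: 12800 × 0.942 = 12058
60–74: 16400 × 0.954 = 15646
75+: 12100 × 0.943 + 10300 × 0.268 = 11410 + 2760 = 14170
Giving 6251 / 7527 / 18183 / 12058 / 15646 / 14170.
[period 2]
Births: 7527 × 0.329 = 2476
15–29: 6251 × 0.965 = 6032
30–44: 7527 × 0.957 = 7203
45–59: 18183 × 0.942 = 17128
60–74: 12058 × 0.954 = 11503
75+: 15646 × 0.943 + 14170 × 0.268 = 14754 + 3798 = 18552
Giving 2476 / 6032 / 7203 / 17128 / 11503 / 18552.
[period 3]
Births: 6032 × 0.329 = 1985
15–29: 2476 × 0.965 = 2389
30–44: 6032 × 0.957 = 5773
45–59: 7203 × 0.942 = 6785
60–74: 17128 × 0.954 = 16340
75+: 11503 × 0.943 + 18552 × 0.268 = 10847 + 4972 = 15819
Giving 1985 / 2389 / 5773 / 6785 / 16340 / 15819.
Total after period 3: 1985 + 2389 + 5773 + 6785 + 16340 + 15819 = 49091

49091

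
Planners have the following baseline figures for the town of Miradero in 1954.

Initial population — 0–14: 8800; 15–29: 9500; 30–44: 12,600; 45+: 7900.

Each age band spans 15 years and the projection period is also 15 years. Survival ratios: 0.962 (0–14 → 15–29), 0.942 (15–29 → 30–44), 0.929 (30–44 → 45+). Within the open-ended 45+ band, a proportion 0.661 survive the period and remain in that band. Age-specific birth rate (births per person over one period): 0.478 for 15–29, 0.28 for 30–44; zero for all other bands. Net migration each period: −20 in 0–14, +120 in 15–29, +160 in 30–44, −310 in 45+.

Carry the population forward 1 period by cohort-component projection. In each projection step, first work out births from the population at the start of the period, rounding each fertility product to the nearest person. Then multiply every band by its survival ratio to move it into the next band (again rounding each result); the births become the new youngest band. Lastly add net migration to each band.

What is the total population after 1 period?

42361

Call the bands 1 to 4, youngest first.
After projecting period 1:
Births: 9500 × 0.478 = 4541, 12600 × 0.28 = 3528 → 8069
Band 2: 8800 × 0.962 = 8466
Band 3: 9500 × 0.942 = 8949
Band 4: 12600 × 0.929 + 7900 × 0.661 = 11705 + 5222 = 16927
Net migration: Band 1 − 20 → 8049; Band 2 + 120 → 8586; Band 3 + 160 → 9109; Band 4 − 310 → 16617
→ [8049, 8586, 9109, 16617]
Total after period 1: 8049 + 8586 + 9109 + 16617 = 42361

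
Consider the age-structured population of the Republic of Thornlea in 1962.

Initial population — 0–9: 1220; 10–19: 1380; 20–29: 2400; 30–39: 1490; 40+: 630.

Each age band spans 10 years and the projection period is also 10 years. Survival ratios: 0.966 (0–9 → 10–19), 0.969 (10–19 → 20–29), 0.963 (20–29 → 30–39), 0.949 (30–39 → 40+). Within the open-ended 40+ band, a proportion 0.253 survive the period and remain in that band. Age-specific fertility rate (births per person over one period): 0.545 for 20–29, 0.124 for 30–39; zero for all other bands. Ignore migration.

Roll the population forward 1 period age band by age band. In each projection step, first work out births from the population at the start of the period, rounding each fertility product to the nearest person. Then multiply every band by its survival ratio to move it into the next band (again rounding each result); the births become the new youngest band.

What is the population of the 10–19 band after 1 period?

1179

Numbering the bands 1..5 from youngest to oldest:
Period 1:
Births: 2400 × 0.545 = 1308  |  1490 × 0.124 = 185 — total 1493
Band 2: 1220 × 0.966 = 1179
Band 3: 1380 × 0.969 = 1337
Band 4: 2400 × 0.963 = 2311
Band 5: 1490 × 0.949 + 630 × 0.253 = 1414 + 159 = 1573
Giving 1493 / 1179 / 1337 / 2311 / 1573.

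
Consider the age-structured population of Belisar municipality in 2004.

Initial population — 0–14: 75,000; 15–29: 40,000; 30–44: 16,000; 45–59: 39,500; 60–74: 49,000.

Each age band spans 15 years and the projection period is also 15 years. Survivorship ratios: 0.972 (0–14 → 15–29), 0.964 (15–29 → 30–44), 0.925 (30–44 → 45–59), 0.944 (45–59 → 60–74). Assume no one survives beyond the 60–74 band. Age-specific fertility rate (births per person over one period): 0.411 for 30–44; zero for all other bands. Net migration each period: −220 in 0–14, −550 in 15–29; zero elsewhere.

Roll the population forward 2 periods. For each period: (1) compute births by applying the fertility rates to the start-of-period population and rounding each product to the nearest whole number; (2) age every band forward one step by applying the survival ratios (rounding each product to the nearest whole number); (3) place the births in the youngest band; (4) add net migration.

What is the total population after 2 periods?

140640

Let band 1 be 0–14 through band 5 = 60–74.
After projecting period 1:
Births: 16000 × 0.411 = 6576
Band 2: 75000 × 0.972 = 72900
Band 3: 40000 × 0.964 = 38560
Band 4: 16000 × 0.925 = 14800
Band 5: 39500 × 0.944 = 37288
Net migration: Band 1 − 220 → 6356; Band 2 − 550 → 72350
Population now: 0–14=6356, 15–29=72350, 30–44=38560, 45–59=14800, 60–74=37288
After projecting period 2:
Births: 38560 × 0.411 = 15848
Band 2: 6356 × 0.972 = 6178
Band 3: 72350 × 0.964 = 69745
Band 4: 38560 × 0.925 = 35668
Band 5: 14800 × 0.944 = 13971
Net migration: Band 1 − 220 → 15628; Band 2 − 550 → 5628
Population now: 0–14=15628, 15–29=5628, 30–44=69745, 45–59=35668, 60–74=13971
Total after period 2: 15628 + 5628 + 69745 + 35668 + 13971 = 140640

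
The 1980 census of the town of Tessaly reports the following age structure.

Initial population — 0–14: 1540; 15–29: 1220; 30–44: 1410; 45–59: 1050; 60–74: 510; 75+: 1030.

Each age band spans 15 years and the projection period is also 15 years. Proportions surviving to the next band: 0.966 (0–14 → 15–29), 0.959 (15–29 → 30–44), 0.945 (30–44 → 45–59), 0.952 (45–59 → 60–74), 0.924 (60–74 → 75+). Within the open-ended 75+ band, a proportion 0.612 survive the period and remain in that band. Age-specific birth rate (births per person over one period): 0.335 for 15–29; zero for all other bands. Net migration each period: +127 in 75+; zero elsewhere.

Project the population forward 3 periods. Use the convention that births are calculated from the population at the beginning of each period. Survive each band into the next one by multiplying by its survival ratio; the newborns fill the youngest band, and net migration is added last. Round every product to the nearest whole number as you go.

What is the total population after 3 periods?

After projecting period 1:
Births: 1220 × 0.335 = 409
15–29: 1540 × 0.966 = 1488
30–44: 1220 × 0.959 = 1170
45–59: 1410 × 0.945 = 1332
60–74: 1050 × 0.952 = 1000
75+: 510 × 0.924 + 1030 × 0.612 = 471 + 630 = 1101
Net migration: 75+ + 127 → 1228
End of period: [409, 1488, 1170, 1332, 1000, 1228]
After projecting period 2:
Births: 1488 × 0.335 = 498
15–29: 409 × 0.966 = 395
30–44: 1488 × 0.959 = 1427
45–59: 1170 × 0.945 = 1106
60–74: 1332 × 0.952 = 1268
75+: 1000 × 0.924 + 1228 × 0.612 = 924 + 752 = 1676
Net migration: 75+ + 127 → 1803
End of period: [498, 395, 1427, 1106, 1268, 1803]
After projecting period 3:
Births: 395 × 0.335 = 132
15–29: 498 × 0.966 = 481
30–44: 395 × 0.959 = 379
45–59: 1427 × 0.945 = 1349
60–74: 1106 × 0.952 = 1053
75+: 1268 × 0.924 + 1803 × 0.612 = 1172 + 1103 = 2275
Net migration: 75+ + 127 → 2402
End of period: [132, 481, 379, 1349, 1053, 2402]
Total after period 3: 132 + 481 + 379 + 1349 + 1053 + 2402 = 5796

5796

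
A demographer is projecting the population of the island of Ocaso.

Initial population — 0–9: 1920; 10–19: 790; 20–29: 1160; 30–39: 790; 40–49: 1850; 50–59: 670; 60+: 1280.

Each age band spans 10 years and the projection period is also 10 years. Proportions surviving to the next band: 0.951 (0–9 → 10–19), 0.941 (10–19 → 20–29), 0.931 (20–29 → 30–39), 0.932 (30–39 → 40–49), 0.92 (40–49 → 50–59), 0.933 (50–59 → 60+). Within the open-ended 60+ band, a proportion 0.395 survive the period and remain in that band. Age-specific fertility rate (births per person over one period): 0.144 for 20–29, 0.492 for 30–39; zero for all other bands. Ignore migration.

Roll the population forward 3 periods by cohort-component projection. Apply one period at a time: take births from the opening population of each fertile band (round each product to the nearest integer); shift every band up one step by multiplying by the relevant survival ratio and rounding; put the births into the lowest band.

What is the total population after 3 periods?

6298

Let band 1 be 0–9 through band 7 = 60+.
Period 1.
Births: 1160 × 0.144 = 167 ; 790 × 0.492 = 389 ⇒ total 556
Band 2: 1920 × 0.951 = 1826
Band 3: 790 × 0.941 = 743
Band 4: 1160 × 0.931 = 1080
Band 5: 790 × 0.932 = 736
Band 6: 1850 × 0.92 = 1702
Band 7: 670 × 0.933 + 1280 × 0.395 = 625 + 506 = 1131
→ [556, 1826, 743, 1080, 736, 1702, 1131]
Period 2.
Births: 743 × 0.144 = 107 ; 1080 × 0.492 = 531 ⇒ total 638
Band 2: 556 × 0.951 = 529
Band 3: 1826 × 0.941 = 1718
Band 4: 743 × 0.931 = 692
Band 5: 1080 × 0.932 = 1007
Band 6: 736 × 0.92 = 677
Band 7: 1702 × 0.933 + 1131 × 0.395 = 1588 + 447 = 2035
→ [638, 529, 1718, 692, 1007, 677, 2035]
Period 3.
Births: 1718 × 0.144 = 247 ; 692 × 0.492 = 340 ⇒ total 587
Band 2: 638 × 0.951 = 607
Band 3: 529 × 0.941 = 498
Band 4: 1718 × 0.931 = 1599
Band 5: 692 × 0.932 = 645
Band 6: 1007 × 0.92 = 926
Band 7: 677 × 0.933 + 2035 × 0.395 = 632 + 804 = 1436
→ [587, 607, 498, 1599, 645, 926, 1436]
Total after period 3: 587 + 607 + 498 + 1599 + 645 + 926 + 1436 = 6298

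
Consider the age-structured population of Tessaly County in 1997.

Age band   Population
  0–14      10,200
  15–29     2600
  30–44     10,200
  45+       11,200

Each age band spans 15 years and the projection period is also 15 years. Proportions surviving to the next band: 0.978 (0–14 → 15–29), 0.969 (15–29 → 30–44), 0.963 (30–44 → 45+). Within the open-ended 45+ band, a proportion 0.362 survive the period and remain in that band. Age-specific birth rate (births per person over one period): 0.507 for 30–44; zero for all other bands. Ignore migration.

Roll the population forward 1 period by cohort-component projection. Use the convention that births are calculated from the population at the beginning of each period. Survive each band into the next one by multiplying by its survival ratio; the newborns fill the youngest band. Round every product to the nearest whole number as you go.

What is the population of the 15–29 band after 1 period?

9976

Call the bands 1 to 4, youngest first.
Period 1:
Births: 10200 × 0.507 = 5171
Band 2: 10200 × 0.978 = 9976
Band 3: 2600 × 0.969 = 2519
Band 4: 10200 × 0.963 + 11200 × 0.362 = 9823 + 4054 = 13877
Giving 5171 / 9976 / 2519 / 13877.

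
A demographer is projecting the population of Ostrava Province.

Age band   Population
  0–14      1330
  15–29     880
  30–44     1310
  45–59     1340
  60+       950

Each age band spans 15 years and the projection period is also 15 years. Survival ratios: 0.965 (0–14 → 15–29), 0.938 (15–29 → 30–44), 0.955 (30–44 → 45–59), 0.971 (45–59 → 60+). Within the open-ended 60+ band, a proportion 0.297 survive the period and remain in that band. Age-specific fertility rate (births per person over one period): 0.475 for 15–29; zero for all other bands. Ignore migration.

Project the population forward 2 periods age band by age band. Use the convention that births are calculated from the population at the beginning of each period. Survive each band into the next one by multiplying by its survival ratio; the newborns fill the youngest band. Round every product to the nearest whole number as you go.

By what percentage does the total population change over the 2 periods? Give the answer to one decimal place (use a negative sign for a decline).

Period 1:
Births: 880 * 0.475 = 418
15–29: 1330 * 0.965 = 1283
30–44: 880 * 0.938 = 825
45–59: 1310 * 0.955 = 1251
60+: 1340 * 0.971 + 950 * 0.297 = 1301 + 282 = 1583
Population now: 0–14=418, 15–29=1283, 30–44=825, 45–59=1251, 60+=1583
Period 2:
Births: 1283 * 0.475 = 609
15–29: 418 * 0.965 = 403
30–44: 1283 * 0.938 = 1203
45–59: 825 * 0.955 = 788
60+: 1251 * 0.971 + 1583 * 0.297 = 1215 + 470 = 1685
Population now: 0–14=609, 15–29=403, 30–44=1203, 45–59=788, 60+=1685
Total: 5810 → 4688; change = -1122; percentage change = -19.3%

-19.3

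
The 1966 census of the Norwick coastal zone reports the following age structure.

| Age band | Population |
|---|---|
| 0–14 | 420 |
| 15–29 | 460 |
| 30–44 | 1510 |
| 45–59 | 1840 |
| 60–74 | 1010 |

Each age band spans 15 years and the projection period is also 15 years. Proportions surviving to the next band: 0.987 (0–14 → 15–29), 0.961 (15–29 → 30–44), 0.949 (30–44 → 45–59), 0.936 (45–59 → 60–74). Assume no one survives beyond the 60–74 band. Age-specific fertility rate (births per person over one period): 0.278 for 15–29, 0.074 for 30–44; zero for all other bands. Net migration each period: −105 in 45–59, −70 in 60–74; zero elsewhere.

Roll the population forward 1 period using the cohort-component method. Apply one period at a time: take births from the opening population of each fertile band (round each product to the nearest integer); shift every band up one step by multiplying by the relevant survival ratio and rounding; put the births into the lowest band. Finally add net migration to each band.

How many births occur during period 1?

240

— Period 1 —
Births: 460 × 0.278 = 128 ; 1510 × 0.074 = 112 → 240
15–29: 420 × 0.987 = 415
30–44: 460 × 0.961 = 442
45–59: 1510 × 0.949 = 1433
60–74: 1840 × 0.936 = 1722
Net migration: 45–59 − 105 → 1328; 60–74 − 70 → 1652
→ [240, 415, 442, 1328, 1652]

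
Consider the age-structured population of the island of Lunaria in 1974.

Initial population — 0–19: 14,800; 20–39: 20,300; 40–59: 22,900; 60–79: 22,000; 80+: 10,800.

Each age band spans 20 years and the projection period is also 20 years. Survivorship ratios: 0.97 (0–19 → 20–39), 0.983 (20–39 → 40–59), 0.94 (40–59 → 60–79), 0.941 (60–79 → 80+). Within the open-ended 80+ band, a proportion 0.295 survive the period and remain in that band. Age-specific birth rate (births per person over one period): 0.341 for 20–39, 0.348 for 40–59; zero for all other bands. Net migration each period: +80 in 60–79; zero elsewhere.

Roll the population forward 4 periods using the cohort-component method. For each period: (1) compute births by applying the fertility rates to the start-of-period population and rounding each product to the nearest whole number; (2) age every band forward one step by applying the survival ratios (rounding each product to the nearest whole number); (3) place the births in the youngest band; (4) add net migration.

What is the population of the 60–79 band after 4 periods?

13426

Call the bands 1 to 5, youngest first.
— Period 1 —
Births: 20300 × 0.341 = 6922  |  22900 × 0.348 = 7969 — total 14891
Band 2: 14800 × 0.97 = 14356
Band 3: 20300 × 0.983 = 19955
Band 4: 22900 × 0.94 = 21526
Band 5: 22000 × 0.941 + 10800 × 0.295 = 20702 + 3186 = 23888
Net migration: Band 4 + 80 → 21606
Population now: 0–19=14891, 20–39=14356, 40–59=19955, 60–79=21606, 80+=23888
— Period 2 —
Births: 14356 × 0.341 = 4895  |  19955 × 0.348 = 6944 — total 11839
Band 2: 14891 × 0.97 = 14444
Band 3: 14356 × 0.983 = 14112
Band 4: 19955 × 0.94 = 18758
Band 5: 21606 × 0.941 + 23888 × 0.295 = 20331 + 7047 = 27378
Net migration: Band 4 + 80 → 18838
Population now: 0–19=11839, 20–39=14444, 40–59=14112, 60–79=18838, 80+=27378
— Period 3 —
Births: 14444 × 0.341 = 4925  |  14112 × 0.348 = 4911 — total 9836
Band 2: 11839 × 0.97 = 11484
Band 3: 14444 × 0.983 = 14198
Band 4: 14112 × 0.94 = 13265
Band 5: 18838 × 0.941 + 27378 × 0.295 = 17727 + 8077 = 25804
Net migration: Band 4 + 80 → 13345
Population now: 0–19=9836, 20–39=11484, 40–59=14198, 60–79=13345, 80+=25804
— Period 4 —
Births: 11484 × 0.341 = 3916  |  14198 × 0.348 = 4941 — total 8857
Band 2: 9836 × 0.97 = 9541
Band 3: 11484 × 0.983 = 11289
Band 4: 14198 × 0.94 = 13346
Band 5: 13345 × 0.941 + 25804 × 0.295 = 12558 + 7612 = 20170
Net migration: Band 4 + 80 → 13426
Population now: 0–19=8857, 20–39=9541, 40–59=11289, 60–79=13426, 80+=20170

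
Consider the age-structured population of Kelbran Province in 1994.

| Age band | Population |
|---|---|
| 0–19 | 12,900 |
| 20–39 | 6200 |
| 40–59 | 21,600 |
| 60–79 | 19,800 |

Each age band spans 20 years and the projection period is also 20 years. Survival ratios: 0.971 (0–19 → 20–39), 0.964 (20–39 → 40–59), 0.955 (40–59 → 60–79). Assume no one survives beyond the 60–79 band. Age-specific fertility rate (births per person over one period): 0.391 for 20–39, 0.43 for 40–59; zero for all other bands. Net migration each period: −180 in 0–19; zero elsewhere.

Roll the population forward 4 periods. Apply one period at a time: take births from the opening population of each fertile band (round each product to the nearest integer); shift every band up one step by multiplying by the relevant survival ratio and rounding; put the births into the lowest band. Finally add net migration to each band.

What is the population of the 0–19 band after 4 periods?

7229

Period 1.
Births: 6200 * 0.391 = 2424 ; 21600 * 0.43 = 9288 ⇒ total 11712
20–39: 12900 * 0.971 = 12526
40–59: 6200 * 0.964 = 5977
60–79: 21600 * 0.955 = 20628
Net migration: 0–19 − 180 → 11532
Population now: 0–19=11532, 20–39=12526, 40–59=5977, 60–79=20628
Period 2.
Births: 12526 * 0.391 = 4898 ; 5977 * 0.43 = 2570 ⇒ total 7468
20–39: 11532 * 0.971 = 11198
40–59: 12526 * 0.964 = 12075
60–79: 5977 * 0.955 = 5708
Net migration: 0–19 − 180 → 7288
Population now: 0–19=7288, 20–39=11198, 40–59=12075, 60–79=5708
Period 3.
Births: 11198 * 0.391 = 4378 ; 12075 * 0.43 = 5192 ⇒ total 9570
20–39: 7288 * 0.971 = 7077
40–59: 11198 * 0.964 = 10795
60–79: 12075 * 0.955 = 11532
Net migration: 0–19 − 180 → 9390
Population now: 0–19=9390, 20–39=7077, 40–59=10795, 60–79=11532
Period 4.
Births: 7077 * 0.391 = 2767 ; 10795 * 0.43 = 4642 ⇒ total 7409
20–39: 9390 * 0.971 = 9118
40–59: 7077 * 0.964 = 6822
60–79: 10795 * 0.955 = 10309
Net migration: 0–19 − 180 → 7229
Population now: 0–19=7229, 20–39=9118, 40–59=6822, 60–79=10309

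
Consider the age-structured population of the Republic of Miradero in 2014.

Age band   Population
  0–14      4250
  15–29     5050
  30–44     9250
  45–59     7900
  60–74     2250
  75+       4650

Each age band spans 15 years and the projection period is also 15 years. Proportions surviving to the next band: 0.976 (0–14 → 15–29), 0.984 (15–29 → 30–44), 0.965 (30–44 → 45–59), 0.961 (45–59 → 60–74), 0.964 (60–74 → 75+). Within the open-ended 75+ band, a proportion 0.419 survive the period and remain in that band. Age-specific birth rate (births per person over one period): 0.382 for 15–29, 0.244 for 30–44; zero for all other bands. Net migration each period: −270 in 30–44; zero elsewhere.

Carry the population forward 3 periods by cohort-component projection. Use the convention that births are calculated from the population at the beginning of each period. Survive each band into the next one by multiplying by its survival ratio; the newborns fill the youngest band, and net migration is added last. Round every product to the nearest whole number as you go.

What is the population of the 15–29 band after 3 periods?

After projecting period 1:
Births: 5050 × 0.382 = 1929, 9250 × 0.244 = 2257 ⇒ total 4186
15–29: 4250 × 0.976 = 4148
30–44: 5050 × 0.984 = 4969
45–59: 9250 × 0.965 = 8926
60–74: 7900 × 0.961 = 7592
75+: 2250 × 0.964 + 4650 × 0.419 = 2169 + 1948 = 4117
Net migration: 30–44 − 270 → 4699
Giving 4186 / 4148 / 4699 / 8926 / 7592 / 4117.
After projecting period 2:
Births: 4148 × 0.382 = 1585, 4699 × 0.244 = 1147 ⇒ total 2732
15–29: 4186 × 0.976 = 4086
30–44: 4148 × 0.984 = 4082
45–59: 4699 × 0.965 = 4535
60–74: 8926 × 0.961 = 8578
75+: 7592 × 0.964 + 4117 × 0.419 = 7319 + 1725 = 9044
Net migration: 30–44 − 270 → 3812
Giving 2732 / 4086 / 3812 / 4535 / 8578 / 9044.
After projecting period 3:
Births: 4086 × 0.382 = 1561, 3812 × 0.244 = 930 ⇒ total 2491
15–29: 2732 × 0.976 = 2666
30–44: 4086 × 0.984 = 4021
45–59: 3812 × 0.965 = 3679
60–74: 4535 × 0.961 = 4358
75+: 8578 × 0.964 + 9044 × 0.419 = 8269 + 3789 = 12058
Net migration: 30–44 − 270 → 3751
Giving 2491 / 2666 / 3751 / 3679 / 4358 / 12058.

2666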